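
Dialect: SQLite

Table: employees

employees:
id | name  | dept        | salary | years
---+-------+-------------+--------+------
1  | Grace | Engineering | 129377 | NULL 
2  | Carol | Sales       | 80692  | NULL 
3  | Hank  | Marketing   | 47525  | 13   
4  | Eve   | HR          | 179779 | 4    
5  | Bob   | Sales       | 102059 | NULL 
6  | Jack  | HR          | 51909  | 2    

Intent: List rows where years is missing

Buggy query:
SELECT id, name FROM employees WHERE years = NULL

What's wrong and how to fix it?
Bug: Comparing to NULL with '=' never matches; NULL = NULL is unknown, not true

Fix: Replace '= NULL' with 'IS NULL'

Corrected query:
SELECT id, name FROM employees WHERE years IS NULL

Result:
id | name 
---+------
1  | Grace
2  | Carol
5  | Bob  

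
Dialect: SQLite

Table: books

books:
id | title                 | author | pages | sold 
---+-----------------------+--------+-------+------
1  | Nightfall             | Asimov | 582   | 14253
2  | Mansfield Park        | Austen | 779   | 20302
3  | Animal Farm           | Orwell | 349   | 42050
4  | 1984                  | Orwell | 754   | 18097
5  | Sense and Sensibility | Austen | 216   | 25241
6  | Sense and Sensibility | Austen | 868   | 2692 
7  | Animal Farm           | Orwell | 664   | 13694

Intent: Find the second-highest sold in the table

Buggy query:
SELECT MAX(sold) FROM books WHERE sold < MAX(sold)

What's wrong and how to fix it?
Bug: MAX(sold) on the right of the comparison is an aggregate-in-WHERE error

Fix: Put the inner MAX in a scalar subquery

Corrected query:
SELECT MAX(sold) FROM books WHERE sold < (SELECT MAX(sold) FROM books)

Result:
MAX(sold)
---------
25241    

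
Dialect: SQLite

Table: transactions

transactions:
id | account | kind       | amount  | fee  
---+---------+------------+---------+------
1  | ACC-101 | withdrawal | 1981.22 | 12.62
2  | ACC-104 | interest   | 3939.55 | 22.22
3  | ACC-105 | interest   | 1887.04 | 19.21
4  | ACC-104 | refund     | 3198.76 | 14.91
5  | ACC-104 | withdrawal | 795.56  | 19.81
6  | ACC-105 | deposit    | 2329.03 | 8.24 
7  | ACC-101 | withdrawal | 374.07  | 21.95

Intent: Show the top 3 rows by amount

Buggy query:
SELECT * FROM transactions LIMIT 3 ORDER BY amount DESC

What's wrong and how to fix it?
Bug: LIMIT must come after ORDER BY

Fix: Sort with ORDER BY, then apply LIMIT

Corrected query:
SELECT * FROM transactions ORDER BY amount DESC LIMIT 3

Result:
id | account | kind     | amount  | fee  
---+---------+----------+---------+------
2  | ACC-104 | interest | 3939.55 | 22.22
4  | ACC-104 | refund   | 3198.76 | 14.91
6  | ACC-105 | deposit  | 2329.03 | 8.24 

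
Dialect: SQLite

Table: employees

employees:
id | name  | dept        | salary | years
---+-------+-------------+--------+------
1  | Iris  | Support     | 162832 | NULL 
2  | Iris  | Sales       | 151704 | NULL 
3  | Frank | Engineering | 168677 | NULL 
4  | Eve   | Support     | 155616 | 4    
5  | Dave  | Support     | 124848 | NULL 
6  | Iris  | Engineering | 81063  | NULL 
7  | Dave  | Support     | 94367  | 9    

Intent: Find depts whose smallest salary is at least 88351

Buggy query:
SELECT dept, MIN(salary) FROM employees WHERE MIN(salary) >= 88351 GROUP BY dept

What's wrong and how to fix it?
Bug: Aggregates like MIN are computed per group after WHERE runs

Fix: Use HAVING for the per-group MIN condition

Corrected query:
SELECT dept, MIN(salary) FROM employees GROUP BY dept HAVING MIN(salary) >= 88351

Result:
dept    | MIN(salary)
--------+------------
Sales   | 151704     
Support | 94367      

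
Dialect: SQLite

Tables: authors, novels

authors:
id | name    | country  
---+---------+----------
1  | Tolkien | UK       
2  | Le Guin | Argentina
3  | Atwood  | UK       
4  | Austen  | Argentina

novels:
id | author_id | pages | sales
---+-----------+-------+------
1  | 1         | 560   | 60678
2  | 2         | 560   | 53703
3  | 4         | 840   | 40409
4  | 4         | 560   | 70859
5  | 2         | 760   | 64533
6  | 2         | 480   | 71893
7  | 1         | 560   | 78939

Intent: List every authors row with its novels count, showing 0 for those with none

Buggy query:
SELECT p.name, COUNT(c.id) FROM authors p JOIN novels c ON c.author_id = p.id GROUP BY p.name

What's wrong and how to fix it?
Bug: An inner join excludes parents with zero children

Fix: Switch to LEFT JOIN to retain unmatched parent rows

Corrected query:
SELECT p.name, COUNT(c.id) FROM authors p LEFT JOIN novels c ON c.author_id = p.id GROUP BY p.name

Result:
name    | COUNT(c.id)
--------+------------
Atwood  | 0          
Austen  | 2          
Le Guin | 3          
Tolkien | 2          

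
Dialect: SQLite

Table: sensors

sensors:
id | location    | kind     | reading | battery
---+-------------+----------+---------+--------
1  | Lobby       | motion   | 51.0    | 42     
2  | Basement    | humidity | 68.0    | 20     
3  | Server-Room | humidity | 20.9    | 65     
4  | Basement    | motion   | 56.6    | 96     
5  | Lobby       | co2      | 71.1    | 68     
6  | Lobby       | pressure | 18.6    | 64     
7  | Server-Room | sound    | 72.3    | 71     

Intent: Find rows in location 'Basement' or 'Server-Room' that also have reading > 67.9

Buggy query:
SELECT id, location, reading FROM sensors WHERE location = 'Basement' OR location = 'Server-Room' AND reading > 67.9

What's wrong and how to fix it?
Bug: Without parentheses, AND is evaluated before OR, so the reading filter only applies to the 'Server-Room' branch

Fix: Group the OR with parentheses (or use IN), then AND the threshold

Corrected query:
SELECT id, location, reading FROM sensors WHERE (location = 'Basement' OR location = 'Server-Room') AND reading > 67.9

Result:
id | location    | reading
---+-------------+--------
2  | Basement    | 68     
7  | Server-Room | 72.3   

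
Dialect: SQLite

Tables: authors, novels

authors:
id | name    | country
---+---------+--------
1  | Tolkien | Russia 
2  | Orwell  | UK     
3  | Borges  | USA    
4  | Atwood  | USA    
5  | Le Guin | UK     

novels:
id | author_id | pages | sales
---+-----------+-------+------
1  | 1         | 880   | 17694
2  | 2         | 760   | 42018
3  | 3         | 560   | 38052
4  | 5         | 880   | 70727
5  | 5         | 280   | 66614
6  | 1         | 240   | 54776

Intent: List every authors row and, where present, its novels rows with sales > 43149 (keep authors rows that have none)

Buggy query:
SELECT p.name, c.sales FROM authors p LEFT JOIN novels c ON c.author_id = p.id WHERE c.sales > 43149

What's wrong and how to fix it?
Bug: A WHERE condition on the right-hand table after LEFT JOIN drops unmatched parents

Fix: Put 'c.sales > 43149' in the JOIN's ON clause instead of WHERE

Corrected query:
SELECT p.name, c.sales FROM authors p LEFT JOIN novels c ON c.author_id = p.id AND c.sales > 43149

Result:
name    | sales
--------+------
Tolkien | 54776
Orwell  | NULL 
Borges  | NULL 
Atwood  | NULL 
Le Guin | 66614
Le Guin | 70727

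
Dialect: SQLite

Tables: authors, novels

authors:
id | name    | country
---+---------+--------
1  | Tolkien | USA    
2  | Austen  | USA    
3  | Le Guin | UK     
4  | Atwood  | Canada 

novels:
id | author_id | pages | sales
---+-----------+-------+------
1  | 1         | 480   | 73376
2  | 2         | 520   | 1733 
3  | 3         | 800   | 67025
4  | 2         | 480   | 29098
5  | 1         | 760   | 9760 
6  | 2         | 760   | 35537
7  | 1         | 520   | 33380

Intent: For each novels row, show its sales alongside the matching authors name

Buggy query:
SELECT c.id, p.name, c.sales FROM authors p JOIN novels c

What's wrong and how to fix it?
Bug: Missing join condition: each novels row is matched to all authors rows instead of just its own

Fix: Add ON c.author_id = p.id to the JOIN

Corrected query:
SELECT c.id, p.name, c.sales FROM authors p JOIN novels c ON c.author_id = p.id

Result:
id | name    | sales
---+---------+------
1  | Tolkien | 73376
2  | Austen  | 1733 
3  | Le Guin | 67025
4  | Austen  | 29098
5  | Tolkien | 9760 
6  | Austen  | 35537
7  | Tolkien | 33380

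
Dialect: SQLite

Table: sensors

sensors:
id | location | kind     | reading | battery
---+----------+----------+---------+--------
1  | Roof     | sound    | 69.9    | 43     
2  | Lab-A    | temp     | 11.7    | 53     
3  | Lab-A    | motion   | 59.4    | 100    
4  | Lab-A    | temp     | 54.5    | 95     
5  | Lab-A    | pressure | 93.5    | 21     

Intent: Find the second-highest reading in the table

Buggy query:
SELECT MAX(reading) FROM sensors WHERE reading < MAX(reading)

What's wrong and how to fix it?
Bug: The inner MAX is an aggregate inside WHERE, which is not allowed

Fix: Put the inner MAX in a scalar subquery

Corrected query:
SELECT MAX(reading) FROM sensors WHERE reading < (SELECT MAX(reading) FROM sensors)

Result:
MAX(reading)
------------
69.9        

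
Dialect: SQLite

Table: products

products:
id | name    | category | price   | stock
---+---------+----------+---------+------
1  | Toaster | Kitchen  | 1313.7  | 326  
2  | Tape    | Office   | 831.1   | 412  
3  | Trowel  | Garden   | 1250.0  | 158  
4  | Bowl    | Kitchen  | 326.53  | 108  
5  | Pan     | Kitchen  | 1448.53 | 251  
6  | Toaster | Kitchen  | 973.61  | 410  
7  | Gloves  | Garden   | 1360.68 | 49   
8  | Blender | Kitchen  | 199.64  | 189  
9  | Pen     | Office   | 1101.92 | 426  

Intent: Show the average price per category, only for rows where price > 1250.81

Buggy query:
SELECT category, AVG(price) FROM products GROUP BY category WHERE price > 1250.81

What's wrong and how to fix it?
Bug: Row-level WHERE must come before GROUP BY in the clause order

Fix: Move the WHERE clause before GROUP BY

Corrected query:
SELECT category, AVG(price) FROM products WHERE price > 1250.81 GROUP BY category

Result:
category | AVG(price)
---------+-----------
Garden   | 1360.68   
Kitchen  | 1381.115  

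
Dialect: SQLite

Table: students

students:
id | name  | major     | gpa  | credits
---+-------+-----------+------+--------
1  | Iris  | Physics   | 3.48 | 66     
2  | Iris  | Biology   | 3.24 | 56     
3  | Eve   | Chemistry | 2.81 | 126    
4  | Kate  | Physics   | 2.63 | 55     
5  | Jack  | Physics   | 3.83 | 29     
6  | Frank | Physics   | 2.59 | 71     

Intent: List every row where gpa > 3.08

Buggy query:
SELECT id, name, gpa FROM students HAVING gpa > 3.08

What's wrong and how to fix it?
Bug: HAVING filters the output of aggregation, but this query has no GROUP BY and no aggregate functions, so SQLite rejects it (HAVING clause on a non-aggregate query); the condition here is per row

Fix: Use WHERE for row-level filtering

Corrected query:
SELECT id, name, gpa FROM students WHERE gpa > 3.08

Result:
id | name | gpa 
---+------+-----
1  | Iris | 3.48
2  | Iris | 3.24
5  | Jack | 3.83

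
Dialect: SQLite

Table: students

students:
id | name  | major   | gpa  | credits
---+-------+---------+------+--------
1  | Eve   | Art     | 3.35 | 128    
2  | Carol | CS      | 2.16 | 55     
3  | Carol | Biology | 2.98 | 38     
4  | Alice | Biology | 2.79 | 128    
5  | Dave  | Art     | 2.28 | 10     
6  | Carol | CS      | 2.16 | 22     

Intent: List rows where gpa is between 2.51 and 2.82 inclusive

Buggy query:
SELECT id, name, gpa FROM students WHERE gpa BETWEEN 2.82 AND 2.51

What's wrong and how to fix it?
Bug: The bounds are reversed; BETWEEN a AND b requires a <= b to match anything

Fix: Swap the bounds so the smaller value comes first

Corrected query:
SELECT id, name, gpa FROM students WHERE gpa BETWEEN 2.51 AND 2.82

Result:
id | name  | gpa 
---+-------+-----
4  | Alice | 2.79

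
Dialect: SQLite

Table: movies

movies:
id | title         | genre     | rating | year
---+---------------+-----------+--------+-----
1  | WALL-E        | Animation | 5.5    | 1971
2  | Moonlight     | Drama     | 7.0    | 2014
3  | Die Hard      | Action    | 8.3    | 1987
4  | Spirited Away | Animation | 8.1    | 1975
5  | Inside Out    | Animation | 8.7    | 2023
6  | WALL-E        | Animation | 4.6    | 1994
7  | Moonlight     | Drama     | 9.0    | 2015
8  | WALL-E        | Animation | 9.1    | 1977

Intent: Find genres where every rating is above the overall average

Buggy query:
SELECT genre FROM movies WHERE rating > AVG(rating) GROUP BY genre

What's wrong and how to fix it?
Bug: AVG() is an aggregate; it can't sit directly in WHERE

Fix: Compute the overall average in a scalar subquery and compare each group's MIN against it in HAVING

Corrected query:
SELECT genre FROM movies GROUP BY genre HAVING MIN(rating) > (SELECT AVG(rating) FROM movies)

Result:
genre 
------
Action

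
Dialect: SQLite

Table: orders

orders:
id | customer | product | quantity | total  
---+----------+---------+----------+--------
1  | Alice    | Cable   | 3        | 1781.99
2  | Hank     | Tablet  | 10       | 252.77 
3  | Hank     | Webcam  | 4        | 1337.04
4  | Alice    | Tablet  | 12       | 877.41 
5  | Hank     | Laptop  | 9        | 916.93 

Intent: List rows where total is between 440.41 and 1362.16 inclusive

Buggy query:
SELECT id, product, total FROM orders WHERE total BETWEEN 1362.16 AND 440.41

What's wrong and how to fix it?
Bug: The bounds are reversed; BETWEEN a AND b requires a <= b to match anything

Fix: Swap the bounds so the smaller value comes first

Corrected query:
SELECT id, product, total FROM orders WHERE total BETWEEN 440.41 AND 1362.16

Result:
id | product | total  
---+---------+--------
3  | Webcam  | 1337.04
4  | Tablet  | 877.41 
5  | Laptop  | 916.93 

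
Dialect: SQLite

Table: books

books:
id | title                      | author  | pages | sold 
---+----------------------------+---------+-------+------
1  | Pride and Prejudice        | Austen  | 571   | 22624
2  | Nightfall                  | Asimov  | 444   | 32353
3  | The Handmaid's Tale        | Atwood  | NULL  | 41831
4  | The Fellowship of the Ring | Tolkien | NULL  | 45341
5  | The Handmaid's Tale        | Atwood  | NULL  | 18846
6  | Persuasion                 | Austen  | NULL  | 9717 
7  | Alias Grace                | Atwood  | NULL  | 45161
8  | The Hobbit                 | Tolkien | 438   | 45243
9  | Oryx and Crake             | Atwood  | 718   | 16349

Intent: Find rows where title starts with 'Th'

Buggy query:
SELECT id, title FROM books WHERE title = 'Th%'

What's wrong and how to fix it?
Bug: Wildcards only work with LIKE; '=' treats '%' as a literal character

Fix: Use LIKE for wildcard pattern matching

Corrected query:
SELECT id, title FROM books WHERE title LIKE 'Th%'

Result:
id | title                     
---+---------------------------
3  | The Handmaid's Tale       
4  | The Fellowship of the Ring
5  | The Handmaid's Tale       
8  | The Hobbit                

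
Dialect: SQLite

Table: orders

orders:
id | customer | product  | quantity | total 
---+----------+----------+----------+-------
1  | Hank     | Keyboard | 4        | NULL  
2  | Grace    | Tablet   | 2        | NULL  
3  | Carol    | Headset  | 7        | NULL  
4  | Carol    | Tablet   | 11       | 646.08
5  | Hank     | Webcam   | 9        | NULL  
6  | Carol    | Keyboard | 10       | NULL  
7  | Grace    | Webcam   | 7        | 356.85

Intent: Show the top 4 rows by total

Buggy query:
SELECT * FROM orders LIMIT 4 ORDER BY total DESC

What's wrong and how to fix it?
Bug: LIMIT must come after ORDER BY

Fix: Sort with ORDER BY, then apply LIMIT

Corrected query:
SELECT * FROM orders ORDER BY total DESC LIMIT 4

Result:
id | customer | product  | quantity | total 
---+----------+----------+----------+-------
4  | Carol    | Tablet   | 11       | 646.08
7  | Grace    | Webcam   | 7        | 356.85
1  | Hank     | Keyboard | 4        | NULL  
2  | Grace    | Tablet   | 2        | NULL  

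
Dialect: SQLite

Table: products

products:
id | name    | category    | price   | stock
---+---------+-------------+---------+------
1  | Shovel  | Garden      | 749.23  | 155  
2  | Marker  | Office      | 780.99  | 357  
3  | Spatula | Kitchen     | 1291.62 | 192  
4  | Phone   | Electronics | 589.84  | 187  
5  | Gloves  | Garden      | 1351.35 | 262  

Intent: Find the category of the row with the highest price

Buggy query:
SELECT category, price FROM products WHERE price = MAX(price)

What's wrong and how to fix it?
Bug: WHERE is evaluated per row; an aggregate over the whole table isn't defined there

Fix: Use a subquery: WHERE price = (SELECT MAX(price) FROM products)

Corrected query:
SELECT category, price FROM products WHERE price = (SELECT MAX(price) FROM products)

Result:
category | price  
---------+--------
Garden   | 1351.35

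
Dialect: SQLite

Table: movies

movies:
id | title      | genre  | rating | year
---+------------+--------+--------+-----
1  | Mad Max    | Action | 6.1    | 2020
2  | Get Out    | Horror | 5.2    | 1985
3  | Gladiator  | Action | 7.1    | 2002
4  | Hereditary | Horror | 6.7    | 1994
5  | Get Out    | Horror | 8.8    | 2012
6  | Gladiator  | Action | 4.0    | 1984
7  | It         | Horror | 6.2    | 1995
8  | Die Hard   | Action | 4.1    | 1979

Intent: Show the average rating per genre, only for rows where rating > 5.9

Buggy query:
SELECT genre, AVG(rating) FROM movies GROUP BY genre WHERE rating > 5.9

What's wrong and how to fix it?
Bug: WHERE cannot follow GROUP BY

Fix: Place WHERE between FROM and GROUP BY

Corrected query:
SELECT genre, AVG(rating) FROM movies WHERE rating > 5.9 GROUP BY genre

Result:
genre  | AVG(rating)
-------+------------
Action | 6.6        
Horror | 7.233333   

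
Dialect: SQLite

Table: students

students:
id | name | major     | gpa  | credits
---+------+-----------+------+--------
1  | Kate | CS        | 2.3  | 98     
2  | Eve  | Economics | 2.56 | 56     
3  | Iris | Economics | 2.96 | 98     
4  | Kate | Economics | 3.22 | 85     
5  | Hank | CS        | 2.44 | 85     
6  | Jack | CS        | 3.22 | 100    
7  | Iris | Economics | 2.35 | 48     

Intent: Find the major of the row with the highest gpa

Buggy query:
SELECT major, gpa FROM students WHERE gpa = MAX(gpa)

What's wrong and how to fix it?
Bug: WHERE is evaluated per row; an aggregate over the whole table isn't defined there

Fix: Wrap MAX in a scalar subquery so WHERE compares against a single value

Corrected query:
SELECT major, gpa FROM students WHERE gpa = (SELECT MAX(gpa) FROM students)

Result:
major     | gpa 
----------+-----
Economics | 3.22
CS        | 3.22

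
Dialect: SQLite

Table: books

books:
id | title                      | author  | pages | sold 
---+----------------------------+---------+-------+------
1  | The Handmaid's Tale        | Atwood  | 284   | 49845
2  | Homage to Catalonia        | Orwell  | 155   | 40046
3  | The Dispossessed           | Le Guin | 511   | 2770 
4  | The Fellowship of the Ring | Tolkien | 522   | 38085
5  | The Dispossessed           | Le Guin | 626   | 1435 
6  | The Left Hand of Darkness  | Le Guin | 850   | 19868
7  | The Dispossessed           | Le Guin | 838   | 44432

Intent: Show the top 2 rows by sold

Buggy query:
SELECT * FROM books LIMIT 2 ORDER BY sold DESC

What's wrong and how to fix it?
Bug: LIMIT must come after ORDER BY

Fix: Sort with ORDER BY, then apply LIMIT

Corrected query:
SELECT * FROM books ORDER BY sold DESC LIMIT 2

Result:
id | title               | author  | pages | sold 
---+---------------------+---------+-------+------
1  | The Handmaid's Tale | Atwood  | 284   | 49845
7  | The Dispossessed    | Le Guin | 838   | 44432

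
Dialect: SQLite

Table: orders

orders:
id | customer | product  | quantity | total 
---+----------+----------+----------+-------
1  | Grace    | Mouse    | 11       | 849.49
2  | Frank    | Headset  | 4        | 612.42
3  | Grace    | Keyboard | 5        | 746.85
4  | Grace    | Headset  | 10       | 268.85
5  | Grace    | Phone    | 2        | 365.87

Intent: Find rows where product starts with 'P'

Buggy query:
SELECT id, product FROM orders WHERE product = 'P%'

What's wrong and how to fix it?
Bug: '=' compares the literal string including the % character; pattern matching needs LIKE

Fix: Replace '=' with LIKE so 'P%' is treated as a pattern

Corrected query:
SELECT id, product FROM orders WHERE product LIKE 'P%'

Result:
id | product
---+--------
5  | Phone  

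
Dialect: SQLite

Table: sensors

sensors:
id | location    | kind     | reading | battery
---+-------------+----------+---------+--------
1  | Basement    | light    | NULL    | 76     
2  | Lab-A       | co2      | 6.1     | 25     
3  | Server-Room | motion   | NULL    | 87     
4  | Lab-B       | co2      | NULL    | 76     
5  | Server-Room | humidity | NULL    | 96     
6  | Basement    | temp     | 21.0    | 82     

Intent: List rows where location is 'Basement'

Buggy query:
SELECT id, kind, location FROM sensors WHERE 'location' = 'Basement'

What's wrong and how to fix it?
Bug: Single quotes denote string literals in SQL; the column name is being compared as a constant string

Fix: Remove the quotes around the column name (or use double quotes for an identifier)

Corrected query:
SELECT id, kind, location FROM sensors WHERE location = 'Basement'

Result:
id | kind  | location
---+-------+---------
1  | light | Basement
6  | temp  | Basement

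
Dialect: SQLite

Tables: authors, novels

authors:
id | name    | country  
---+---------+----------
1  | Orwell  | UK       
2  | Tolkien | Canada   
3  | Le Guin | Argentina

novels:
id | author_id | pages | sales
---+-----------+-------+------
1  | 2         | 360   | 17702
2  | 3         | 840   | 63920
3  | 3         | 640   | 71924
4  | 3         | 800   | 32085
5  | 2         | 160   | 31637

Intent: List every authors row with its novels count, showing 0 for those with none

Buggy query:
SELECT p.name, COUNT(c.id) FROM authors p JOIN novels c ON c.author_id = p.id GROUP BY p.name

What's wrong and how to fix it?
Bug: An inner join excludes parents with zero children

Fix: Use LEFT JOIN so parents without children still appear (COUNT(c.id) gives 0)

Corrected query:
SELECT p.name, COUNT(c.id) FROM authors p LEFT JOIN novels c ON c.author_id = p.id GROUP BY p.name

Result:
name    | COUNT(c.id)
--------+------------
Le Guin | 3          
Orwell  | 0          
Tolkien | 2          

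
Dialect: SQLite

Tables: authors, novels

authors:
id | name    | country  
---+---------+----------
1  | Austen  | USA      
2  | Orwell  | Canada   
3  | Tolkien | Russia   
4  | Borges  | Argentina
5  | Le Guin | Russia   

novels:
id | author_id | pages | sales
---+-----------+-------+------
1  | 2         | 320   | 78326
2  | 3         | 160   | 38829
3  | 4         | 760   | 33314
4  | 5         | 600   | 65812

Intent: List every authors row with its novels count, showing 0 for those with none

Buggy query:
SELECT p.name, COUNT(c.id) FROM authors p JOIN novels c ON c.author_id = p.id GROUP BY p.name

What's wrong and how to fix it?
Bug: INNER JOIN drops authors rows that have no matching novels rows

Fix: Use LEFT JOIN so parents without children still appear (COUNT(c.id) gives 0)

Corrected query:
SELECT p.name, COUNT(c.id) FROM authors p LEFT JOIN novels c ON c.author_id = p.id GROUP BY p.name

Result:
name    | COUNT(c.id)
--------+------------
Austen  | 0          
Borges  | 1          
Le Guin | 1          
Orwell  | 1          
Tolkien | 1          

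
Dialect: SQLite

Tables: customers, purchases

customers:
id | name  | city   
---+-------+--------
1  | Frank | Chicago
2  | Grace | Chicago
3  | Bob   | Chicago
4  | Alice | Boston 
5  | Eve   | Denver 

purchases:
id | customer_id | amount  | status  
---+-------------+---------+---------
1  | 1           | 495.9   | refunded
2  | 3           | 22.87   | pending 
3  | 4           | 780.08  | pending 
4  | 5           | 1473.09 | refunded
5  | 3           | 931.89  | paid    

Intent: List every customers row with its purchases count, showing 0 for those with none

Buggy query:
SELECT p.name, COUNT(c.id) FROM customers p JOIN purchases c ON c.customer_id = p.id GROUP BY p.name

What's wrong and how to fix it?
Bug: An inner join excludes parents with zero children

Fix: Use LEFT JOIN so parents without children still appear (COUNT(c.id) gives 0)

Corrected query:
SELECT p.name, COUNT(c.id) FROM customers p LEFT JOIN purchases c ON c.customer_id = p.id GROUP BY p.name

Result:
name  | COUNT(c.id)
------+------------
Alice | 1          
Bob   | 2          
Eve   | 1          
Frank | 1          
Grace | 0          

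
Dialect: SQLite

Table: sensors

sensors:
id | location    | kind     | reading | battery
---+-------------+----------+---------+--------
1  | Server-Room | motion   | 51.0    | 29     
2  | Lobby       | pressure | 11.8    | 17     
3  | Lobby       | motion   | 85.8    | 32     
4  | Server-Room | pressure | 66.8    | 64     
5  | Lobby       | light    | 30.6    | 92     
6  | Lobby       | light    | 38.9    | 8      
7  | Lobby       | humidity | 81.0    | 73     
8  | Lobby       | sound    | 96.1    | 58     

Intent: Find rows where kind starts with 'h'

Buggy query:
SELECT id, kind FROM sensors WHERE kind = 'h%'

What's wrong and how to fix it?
Bug: Wildcards only work with LIKE; '=' treats '%' as a literal character

Fix: Use LIKE for wildcard pattern matching

Corrected query:
SELECT id, kind FROM sensors WHERE kind LIKE 'h%'

Result:
id | kind    
---+---------
7  | humidity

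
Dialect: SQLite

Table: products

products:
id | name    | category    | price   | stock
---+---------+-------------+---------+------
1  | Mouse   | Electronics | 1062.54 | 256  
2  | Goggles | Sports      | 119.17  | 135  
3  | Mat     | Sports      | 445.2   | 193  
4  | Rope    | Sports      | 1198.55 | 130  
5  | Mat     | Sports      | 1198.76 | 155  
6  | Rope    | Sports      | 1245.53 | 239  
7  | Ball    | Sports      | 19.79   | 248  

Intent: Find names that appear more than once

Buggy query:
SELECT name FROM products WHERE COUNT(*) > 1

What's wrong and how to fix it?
Bug: WHERE can't reference COUNT(*); aggregates are computed after WHERE

Fix: Group first, then use HAVING for the count condition

Corrected query:
SELECT name FROM products GROUP BY name HAVING COUNT(*) > 1

Result:
name
----
Mat 
Rope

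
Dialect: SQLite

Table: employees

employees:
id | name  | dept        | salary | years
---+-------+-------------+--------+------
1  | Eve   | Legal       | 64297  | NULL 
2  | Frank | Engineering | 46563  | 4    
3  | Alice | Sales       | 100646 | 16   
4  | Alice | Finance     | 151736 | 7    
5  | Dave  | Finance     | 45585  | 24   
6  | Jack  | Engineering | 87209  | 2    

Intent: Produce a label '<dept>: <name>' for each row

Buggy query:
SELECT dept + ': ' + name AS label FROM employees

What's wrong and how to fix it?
Bug: SQLite uses || for string concatenation; + coerces text to numbers (yielding 0)

Fix: Use the || operator for string concatenation

Corrected query:
SELECT dept || ': ' || name AS label FROM employees

Result:
label             
------------------
Legal: Eve        
Engineering: Frank
Sales: Alice      
Finance: Alice    
Finance: Dave     
Engineering: Jack 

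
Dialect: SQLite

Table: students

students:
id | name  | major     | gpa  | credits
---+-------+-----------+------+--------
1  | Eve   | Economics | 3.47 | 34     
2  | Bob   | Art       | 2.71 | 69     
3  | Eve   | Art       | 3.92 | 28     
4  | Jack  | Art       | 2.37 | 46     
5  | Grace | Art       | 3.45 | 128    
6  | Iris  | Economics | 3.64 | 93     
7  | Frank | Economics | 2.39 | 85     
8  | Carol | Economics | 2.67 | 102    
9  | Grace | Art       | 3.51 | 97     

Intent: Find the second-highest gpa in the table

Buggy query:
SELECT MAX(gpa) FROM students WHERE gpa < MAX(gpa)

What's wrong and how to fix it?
Bug: MAX(gpa) on the right of the comparison is an aggregate-in-WHERE error

Fix: Compute the overall MAX in a subquery, then take MAX of rows below it

Corrected query:
SELECT MAX(gpa) FROM students WHERE gpa < (SELECT MAX(gpa) FROM students)

Result:
MAX(gpa)
--------
3.64    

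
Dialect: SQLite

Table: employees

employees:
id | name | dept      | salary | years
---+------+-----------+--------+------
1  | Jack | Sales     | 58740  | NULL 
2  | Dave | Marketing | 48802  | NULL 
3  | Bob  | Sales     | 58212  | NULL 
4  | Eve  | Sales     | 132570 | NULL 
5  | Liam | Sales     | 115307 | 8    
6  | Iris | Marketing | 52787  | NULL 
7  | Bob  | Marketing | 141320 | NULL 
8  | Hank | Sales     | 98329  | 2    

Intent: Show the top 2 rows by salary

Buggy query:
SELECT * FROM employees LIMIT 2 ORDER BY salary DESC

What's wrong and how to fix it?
Bug: ORDER BY cannot follow LIMIT; LIMIT is the final clause

Fix: Swap the clauses: ORDER BY first, then LIMIT

Corrected query:
SELECT * FROM employees ORDER BY salary DESC LIMIT 2

Result:
id | name | dept      | salary | years
---+------+-----------+--------+------
7  | Bob  | Marketing | 141320 | NULL 
4  | Eve  | Sales     | 132570 | NULL 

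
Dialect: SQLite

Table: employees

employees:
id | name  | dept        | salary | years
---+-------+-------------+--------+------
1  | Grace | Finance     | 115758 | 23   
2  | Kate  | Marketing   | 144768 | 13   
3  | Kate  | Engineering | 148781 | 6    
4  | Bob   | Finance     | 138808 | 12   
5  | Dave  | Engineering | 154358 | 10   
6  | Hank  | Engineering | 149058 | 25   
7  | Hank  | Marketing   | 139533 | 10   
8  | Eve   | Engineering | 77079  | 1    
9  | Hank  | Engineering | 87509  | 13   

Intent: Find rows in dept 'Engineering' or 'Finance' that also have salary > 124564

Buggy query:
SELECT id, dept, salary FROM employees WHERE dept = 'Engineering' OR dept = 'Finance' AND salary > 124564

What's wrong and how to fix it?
Bug: AND binds tighter than OR, so this parses as dept = 'Engineering' OR (dept = 'Finance' AND salary > 124564)

Fix: Group the OR with parentheses (or use IN), then AND the threshold

Corrected query:
SELECT id, dept, salary FROM employees WHERE (dept = 'Engineering' OR dept = 'Finance') AND salary > 124564

Result:
id | dept        | salary
---+-------------+-------
3  | Engineering | 148781
4  | Finance     | 138808
5  | Engineering | 154358
6  | Engineering | 149058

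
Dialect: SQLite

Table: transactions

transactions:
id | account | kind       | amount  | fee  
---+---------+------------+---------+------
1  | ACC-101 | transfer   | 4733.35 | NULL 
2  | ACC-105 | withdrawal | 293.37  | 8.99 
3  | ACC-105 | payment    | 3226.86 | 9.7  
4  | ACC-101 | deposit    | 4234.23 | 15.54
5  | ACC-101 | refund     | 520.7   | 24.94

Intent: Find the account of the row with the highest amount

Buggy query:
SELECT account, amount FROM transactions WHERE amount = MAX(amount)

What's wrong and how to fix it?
Bug: MAX(amount) is an aggregate and cannot be used directly in WHERE

Fix: Wrap MAX in a scalar subquery so WHERE compares against a single value

Corrected query:
SELECT account, amount FROM transactions WHERE amount = (SELECT MAX(amount) FROM transactions)

Result:
account | amount 
--------+--------
ACC-101 | 4733.35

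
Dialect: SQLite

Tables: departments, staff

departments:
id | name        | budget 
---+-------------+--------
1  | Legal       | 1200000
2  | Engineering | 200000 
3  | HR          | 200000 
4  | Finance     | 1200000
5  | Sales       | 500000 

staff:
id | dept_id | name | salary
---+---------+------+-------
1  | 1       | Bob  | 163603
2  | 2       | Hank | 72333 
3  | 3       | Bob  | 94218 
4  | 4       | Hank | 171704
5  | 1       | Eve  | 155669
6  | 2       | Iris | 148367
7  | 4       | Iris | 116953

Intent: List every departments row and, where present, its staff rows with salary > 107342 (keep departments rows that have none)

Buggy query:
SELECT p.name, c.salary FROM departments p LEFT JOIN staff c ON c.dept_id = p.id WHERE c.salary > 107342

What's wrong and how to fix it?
Bug: Filtering c.salary in WHERE discards the NULL rows produced by LEFT JOIN, turning it into an inner join

Fix: Put 'c.salary > 107342' in the JOIN's ON clause instead of WHERE

Corrected query:
SELECT p.name, c.salary FROM departments p LEFT JOIN staff c ON c.dept_id = p.id AND c.salary > 107342

Result:
name        | salary
------------+-------
Legal       | 155669
Legal       | 163603
Engineering | 148367
HR          | NULL  
Finance     | 116953
Finance     | 171704
Sales       | NULL  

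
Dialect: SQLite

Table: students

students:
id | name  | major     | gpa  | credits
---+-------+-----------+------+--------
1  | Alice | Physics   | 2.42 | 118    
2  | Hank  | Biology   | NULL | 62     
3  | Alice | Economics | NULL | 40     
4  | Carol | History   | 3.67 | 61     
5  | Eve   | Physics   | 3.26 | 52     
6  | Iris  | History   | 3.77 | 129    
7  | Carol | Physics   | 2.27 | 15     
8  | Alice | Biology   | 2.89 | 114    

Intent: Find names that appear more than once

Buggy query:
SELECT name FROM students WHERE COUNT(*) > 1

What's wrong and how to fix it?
Bug: WHERE can't reference COUNT(*); aggregates are computed after WHERE

Fix: GROUP BY name, then filter groups with HAVING COUNT(*) > 1

Corrected query:
SELECT name FROM students GROUP BY name HAVING COUNT(*) > 1

Result:
name 
-----
Alice
Carol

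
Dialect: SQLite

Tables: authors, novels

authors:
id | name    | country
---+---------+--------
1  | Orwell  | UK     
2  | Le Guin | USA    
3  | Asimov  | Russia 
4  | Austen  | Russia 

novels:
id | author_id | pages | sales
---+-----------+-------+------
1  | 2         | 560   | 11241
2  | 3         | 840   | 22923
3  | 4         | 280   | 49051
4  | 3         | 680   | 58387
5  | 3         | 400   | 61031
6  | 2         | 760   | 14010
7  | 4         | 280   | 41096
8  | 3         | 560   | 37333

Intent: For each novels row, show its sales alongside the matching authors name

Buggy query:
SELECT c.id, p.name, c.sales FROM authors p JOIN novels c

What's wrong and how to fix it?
Bug: JOIN with no ON clause produces a cartesian product; every novels row pairs with every authors row

Fix: Specify the join condition linking the foreign key to the parent id

Corrected query:
SELECT c.id, p.name, c.sales FROM authors p JOIN novels c ON c.author_id = p.id

Result:
id | name    | sales
---+---------+------
1  | Le Guin | 11241
2  | Asimov  | 22923
3  | Austen  | 49051
4  | Asimov  | 58387
5  | Asimov  | 61031
6  | Le Guin | 14010
7  | Austen  | 41096
8  | Asimov  | 37333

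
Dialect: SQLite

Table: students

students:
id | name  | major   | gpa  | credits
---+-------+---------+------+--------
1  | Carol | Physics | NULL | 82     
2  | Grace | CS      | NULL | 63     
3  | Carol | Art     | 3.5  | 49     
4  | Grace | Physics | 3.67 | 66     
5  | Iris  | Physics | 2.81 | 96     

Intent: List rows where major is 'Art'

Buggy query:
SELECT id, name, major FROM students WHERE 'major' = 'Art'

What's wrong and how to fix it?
Bug: 'major' in single quotes is a string literal, not the column; the comparison is literal-vs-literal and never true

Fix: Reference the column as major without single quotes

Corrected query:
SELECT id, name, major FROM students WHERE major = 'Art'

Result:
id | name  | major
---+-------+------
3  | Carol | Art  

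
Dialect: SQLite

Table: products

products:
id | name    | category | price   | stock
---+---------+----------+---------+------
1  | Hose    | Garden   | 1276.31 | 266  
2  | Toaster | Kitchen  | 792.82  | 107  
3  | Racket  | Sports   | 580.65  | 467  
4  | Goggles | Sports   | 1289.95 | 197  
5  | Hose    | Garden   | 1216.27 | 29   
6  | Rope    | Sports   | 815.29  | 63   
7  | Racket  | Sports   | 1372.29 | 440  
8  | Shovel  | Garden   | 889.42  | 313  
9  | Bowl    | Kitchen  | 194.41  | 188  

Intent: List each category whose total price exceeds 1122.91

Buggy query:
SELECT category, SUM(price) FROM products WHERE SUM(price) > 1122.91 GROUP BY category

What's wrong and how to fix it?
Bug: WHERE runs before GROUP BY, so aggregates aren't available there

Fix: Move the aggregate condition to a HAVING clause

Corrected query:
SELECT category, SUM(price) FROM products GROUP BY category HAVING SUM(price) > 1122.91

Result:
category | SUM(price)
---------+-----------
Garden   | 3382      
Sports   | 4058.18   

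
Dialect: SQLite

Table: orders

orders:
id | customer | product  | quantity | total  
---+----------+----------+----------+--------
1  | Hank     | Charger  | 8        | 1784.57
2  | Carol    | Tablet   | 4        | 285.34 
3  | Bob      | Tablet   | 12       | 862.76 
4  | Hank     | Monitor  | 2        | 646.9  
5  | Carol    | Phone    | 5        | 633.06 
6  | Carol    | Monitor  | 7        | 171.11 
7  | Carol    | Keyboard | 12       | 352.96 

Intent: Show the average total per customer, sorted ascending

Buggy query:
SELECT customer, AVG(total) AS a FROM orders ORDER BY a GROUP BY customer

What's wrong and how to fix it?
Bug: GROUP BY must precede ORDER BY

Fix: Move ORDER BY to the end, after GROUP BY

Corrected query:
SELECT customer, AVG(total) AS a FROM orders GROUP BY customer ORDER BY a

Result:
customer | a       
---------+---------
Carol    | 360.6175
Bob      | 862.76  
Hank     | 1215.735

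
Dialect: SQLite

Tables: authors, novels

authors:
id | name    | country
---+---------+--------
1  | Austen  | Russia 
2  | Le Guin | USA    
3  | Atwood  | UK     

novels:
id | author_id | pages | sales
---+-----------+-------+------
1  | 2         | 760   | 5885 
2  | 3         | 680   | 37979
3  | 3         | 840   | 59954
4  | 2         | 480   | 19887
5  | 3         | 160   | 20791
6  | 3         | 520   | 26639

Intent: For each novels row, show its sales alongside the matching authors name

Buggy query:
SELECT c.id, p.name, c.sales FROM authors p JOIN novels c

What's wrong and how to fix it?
Bug: Missing join condition: each novels row is matched to all authors rows instead of just its own

Fix: Add ON c.author_id = p.id to the JOIN

Corrected query:
SELECT c.id, p.name, c.sales FROM authors p JOIN novels c ON c.author_id = p.id

Result:
id | name    | sales
---+---------+------
1  | Le Guin | 5885 
2  | Atwood  | 37979
3  | Atwood  | 59954
4  | Le Guin | 19887
5  | Atwood  | 20791
6  | Atwood  | 26639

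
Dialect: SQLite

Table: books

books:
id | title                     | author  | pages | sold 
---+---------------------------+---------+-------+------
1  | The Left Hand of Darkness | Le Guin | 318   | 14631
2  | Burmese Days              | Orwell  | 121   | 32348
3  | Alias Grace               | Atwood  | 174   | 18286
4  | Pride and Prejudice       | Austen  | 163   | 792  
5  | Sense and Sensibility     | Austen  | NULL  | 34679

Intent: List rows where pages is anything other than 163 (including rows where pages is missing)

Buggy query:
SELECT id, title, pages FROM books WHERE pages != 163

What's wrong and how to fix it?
Bug: Inequality against NULL is unknown, not true; rows with NULL are dropped

Fix: Add an explicit OR pages IS NULL to include the missing-value rows

Corrected query:
SELECT id, title, pages FROM books WHERE pages != 163 OR pages IS NULL

Result:
id | title                     | pages
---+---------------------------+------
1  | The Left Hand of Darkness | 318  
2  | Burmese Days              | 121  
3  | Alias Grace               | 174  
5  | Sense and Sensibility     | NULL 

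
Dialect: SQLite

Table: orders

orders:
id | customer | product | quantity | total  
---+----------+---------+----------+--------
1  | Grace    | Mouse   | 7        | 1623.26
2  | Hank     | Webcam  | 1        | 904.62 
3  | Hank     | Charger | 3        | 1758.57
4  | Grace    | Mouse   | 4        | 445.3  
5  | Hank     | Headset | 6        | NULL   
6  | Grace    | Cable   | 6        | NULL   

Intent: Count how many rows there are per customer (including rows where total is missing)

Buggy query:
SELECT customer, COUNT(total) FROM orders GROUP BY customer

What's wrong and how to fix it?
Bug: COUNT(total) skips NULLs, so groups with missing total are undercounted

Fix: Use COUNT(*) to count all rows regardless of NULL

Corrected query:
SELECT customer, COUNT(*) FROM orders GROUP BY customer

Result:
customer | COUNT(*)
---------+---------
Grace    | 3       
Hank     | 3       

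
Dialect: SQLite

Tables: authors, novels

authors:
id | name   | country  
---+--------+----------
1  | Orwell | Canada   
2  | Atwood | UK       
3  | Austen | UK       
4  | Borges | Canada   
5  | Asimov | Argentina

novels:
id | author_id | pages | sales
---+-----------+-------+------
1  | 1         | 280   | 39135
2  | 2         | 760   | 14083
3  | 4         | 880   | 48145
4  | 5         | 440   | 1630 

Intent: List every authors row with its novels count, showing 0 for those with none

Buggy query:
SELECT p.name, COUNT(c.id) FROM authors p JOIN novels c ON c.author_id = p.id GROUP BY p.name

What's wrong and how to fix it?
Bug: An inner join excludes parents with zero children

Fix: Use LEFT JOIN so parents without children still appear (COUNT(c.id) gives 0)

Corrected query:
SELECT p.name, COUNT(c.id) FROM authors p LEFT JOIN novels c ON c.author_id = p.id GROUP BY p.name

Result:
name   | COUNT(c.id)
-------+------------
Asimov | 1          
Atwood | 1          
Austen | 0          
Borges | 1          
Orwell | 1          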